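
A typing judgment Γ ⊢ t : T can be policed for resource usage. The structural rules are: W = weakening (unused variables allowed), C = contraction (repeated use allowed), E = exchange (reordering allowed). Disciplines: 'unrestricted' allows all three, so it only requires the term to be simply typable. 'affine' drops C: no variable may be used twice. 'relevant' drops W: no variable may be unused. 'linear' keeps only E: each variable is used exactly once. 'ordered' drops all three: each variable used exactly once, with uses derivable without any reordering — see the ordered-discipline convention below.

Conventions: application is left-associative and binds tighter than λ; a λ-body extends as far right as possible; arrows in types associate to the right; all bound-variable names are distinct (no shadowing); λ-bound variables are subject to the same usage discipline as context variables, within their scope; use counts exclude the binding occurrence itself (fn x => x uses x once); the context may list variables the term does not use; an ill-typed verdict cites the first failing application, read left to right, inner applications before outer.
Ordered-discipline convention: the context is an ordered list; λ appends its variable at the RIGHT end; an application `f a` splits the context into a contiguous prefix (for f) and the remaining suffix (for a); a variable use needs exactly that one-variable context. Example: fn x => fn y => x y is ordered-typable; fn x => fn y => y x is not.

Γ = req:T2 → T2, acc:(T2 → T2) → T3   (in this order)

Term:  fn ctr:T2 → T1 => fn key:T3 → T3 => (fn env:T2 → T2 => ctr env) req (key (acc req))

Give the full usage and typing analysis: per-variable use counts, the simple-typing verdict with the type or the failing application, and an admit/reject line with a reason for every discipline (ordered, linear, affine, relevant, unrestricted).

usage: req: 2×; acc: 1×; ctr (λ-bound): 1×; key (λ-bound): 1×; env (λ-bound): 1×
use order (left to right): ctr, env, req, key, acc, req
typing: ill-typed: argument of type T2 → T2 where T2 is required
ordered: ✗ — the type mismatch rejects it
linear: ✗ — not simply typable
affine: ✗ — fails simple typing
relevant: ✗ — a type mismatch blocks all five
unrestricted: ✗ — the type mismatch rejects it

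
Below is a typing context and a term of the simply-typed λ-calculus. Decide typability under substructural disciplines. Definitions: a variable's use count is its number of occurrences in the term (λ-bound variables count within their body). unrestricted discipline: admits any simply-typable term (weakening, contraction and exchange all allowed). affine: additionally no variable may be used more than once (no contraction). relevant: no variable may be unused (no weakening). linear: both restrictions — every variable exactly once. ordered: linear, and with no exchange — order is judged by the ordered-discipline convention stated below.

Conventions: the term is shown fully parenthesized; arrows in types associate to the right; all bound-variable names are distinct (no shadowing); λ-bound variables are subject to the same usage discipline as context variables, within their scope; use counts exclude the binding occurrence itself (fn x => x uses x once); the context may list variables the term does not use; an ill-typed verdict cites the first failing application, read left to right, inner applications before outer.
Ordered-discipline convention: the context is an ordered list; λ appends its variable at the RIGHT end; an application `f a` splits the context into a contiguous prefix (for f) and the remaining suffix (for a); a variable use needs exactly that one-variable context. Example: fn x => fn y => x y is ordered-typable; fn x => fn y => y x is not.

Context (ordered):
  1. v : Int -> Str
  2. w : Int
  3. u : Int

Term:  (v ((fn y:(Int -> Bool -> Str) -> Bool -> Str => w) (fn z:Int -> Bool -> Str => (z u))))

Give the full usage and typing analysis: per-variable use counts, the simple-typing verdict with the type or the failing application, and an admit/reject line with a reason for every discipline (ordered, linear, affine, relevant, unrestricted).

use counts: v=1, w=1, u=1, y [bound]=0, z [bound]=1
uses in reading order: v, w, z, u
typing: well-typed — term : Str
ordered: ✗, y left unused
linear: ✗, y left unused
affine: ✓, at most one use each (v, w, u, y, z)
relevant: ✗, y left unused
unrestricted: ✓, typability at Str is all that's needed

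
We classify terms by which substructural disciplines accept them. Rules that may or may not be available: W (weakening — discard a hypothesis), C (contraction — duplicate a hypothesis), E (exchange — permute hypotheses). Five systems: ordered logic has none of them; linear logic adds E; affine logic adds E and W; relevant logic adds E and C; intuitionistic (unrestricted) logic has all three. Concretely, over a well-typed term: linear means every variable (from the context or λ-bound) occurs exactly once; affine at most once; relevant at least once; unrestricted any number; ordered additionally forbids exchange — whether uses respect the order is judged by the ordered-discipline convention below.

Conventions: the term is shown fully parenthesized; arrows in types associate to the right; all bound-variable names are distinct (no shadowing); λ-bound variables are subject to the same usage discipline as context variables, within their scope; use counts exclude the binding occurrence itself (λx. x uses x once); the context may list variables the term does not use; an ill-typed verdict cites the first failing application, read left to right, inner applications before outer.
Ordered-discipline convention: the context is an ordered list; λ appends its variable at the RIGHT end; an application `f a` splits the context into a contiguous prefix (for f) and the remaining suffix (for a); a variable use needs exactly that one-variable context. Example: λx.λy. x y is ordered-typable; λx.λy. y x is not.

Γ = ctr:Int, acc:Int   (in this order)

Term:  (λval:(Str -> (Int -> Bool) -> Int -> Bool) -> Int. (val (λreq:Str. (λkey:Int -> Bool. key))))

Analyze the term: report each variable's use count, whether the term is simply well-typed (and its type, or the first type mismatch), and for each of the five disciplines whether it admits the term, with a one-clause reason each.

use counts: ctr ×0, acc ×0, val (bound) ×1, req (bound) ×0, key (bound) ×1
order of uses: val, key
typing: well-typed — term : ((Str -> (Int -> Bool) -> Int -> Bool) -> Int) -> Int
ordered ✗ (ctr, acc, req never used (weakening))
linear ✗ (ctr, acc, req never used (weakening))
affine ✓ (ctr, acc, val, req, key: no repeats, contraction unneeded)
relevant ✗ (ctr, acc, req never used (weakening))
unrestricted ✓ (type-checks (((Str -> (Int -> Bool) -> Int -> Bool) -> Int) -> Int) and nothing is barred)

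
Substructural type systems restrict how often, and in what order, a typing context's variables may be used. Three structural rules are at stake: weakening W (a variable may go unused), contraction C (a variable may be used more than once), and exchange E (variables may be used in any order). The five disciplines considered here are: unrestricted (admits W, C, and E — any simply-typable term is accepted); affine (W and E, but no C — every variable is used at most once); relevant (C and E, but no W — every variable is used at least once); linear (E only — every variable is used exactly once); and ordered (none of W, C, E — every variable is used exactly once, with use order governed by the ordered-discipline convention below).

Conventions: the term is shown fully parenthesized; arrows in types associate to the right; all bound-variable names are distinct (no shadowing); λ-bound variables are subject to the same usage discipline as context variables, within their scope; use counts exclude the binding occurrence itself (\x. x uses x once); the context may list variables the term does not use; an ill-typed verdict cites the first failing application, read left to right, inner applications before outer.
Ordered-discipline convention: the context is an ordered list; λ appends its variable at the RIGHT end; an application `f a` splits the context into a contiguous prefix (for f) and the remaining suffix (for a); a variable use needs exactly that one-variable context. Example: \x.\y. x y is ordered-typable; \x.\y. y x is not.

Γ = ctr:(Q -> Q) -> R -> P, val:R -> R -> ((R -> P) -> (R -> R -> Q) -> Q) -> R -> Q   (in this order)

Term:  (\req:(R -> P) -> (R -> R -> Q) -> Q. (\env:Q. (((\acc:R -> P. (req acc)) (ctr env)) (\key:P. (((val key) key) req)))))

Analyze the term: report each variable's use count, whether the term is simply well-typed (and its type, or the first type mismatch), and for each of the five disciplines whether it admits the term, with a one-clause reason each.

usage: ctr: 1×; val: 1×; req (λ-bound): 2×; env (λ-bound): 1×; acc (λ-bound): 1×; key (λ-bound): 2×
use order (left to right): req, acc, ctr, env, val, key, key, req
typing: ill-typed: argument of type Q where Q -> Q is required
ordered ✗ (not simply typable)
linear ✗ (fails simple typing)
affine ✗ (a type mismatch blocks all five)
relevant ✗ (the type mismatch rejects it)
unrestricted ✗ (not simply typable)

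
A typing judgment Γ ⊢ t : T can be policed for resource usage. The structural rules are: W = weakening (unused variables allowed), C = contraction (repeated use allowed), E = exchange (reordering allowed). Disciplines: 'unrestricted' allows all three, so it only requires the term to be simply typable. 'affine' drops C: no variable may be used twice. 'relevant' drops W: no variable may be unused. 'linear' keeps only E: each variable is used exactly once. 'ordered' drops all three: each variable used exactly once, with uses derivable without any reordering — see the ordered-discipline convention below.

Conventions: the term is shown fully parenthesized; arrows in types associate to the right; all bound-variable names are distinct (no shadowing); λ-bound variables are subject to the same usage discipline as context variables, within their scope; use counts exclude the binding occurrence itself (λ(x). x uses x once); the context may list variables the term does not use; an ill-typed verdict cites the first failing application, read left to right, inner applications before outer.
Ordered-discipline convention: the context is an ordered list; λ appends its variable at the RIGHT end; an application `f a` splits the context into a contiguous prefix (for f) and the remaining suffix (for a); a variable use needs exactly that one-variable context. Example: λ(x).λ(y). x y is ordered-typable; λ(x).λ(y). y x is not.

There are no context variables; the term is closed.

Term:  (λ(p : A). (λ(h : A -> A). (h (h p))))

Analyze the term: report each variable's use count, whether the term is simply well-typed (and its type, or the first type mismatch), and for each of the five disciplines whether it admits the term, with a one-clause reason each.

usage: p (λ-bound): 1, h (λ-bound): 2
uses in reading order: h, h, p
typing: the term checks, with type A -> (A -> A) -> A
ordered: ✗ — h ×2 used more than once (contraction)
linear: ✗ — h ×2 used more than once (contraction)
affine: ✗ — h ×2 used more than once (contraction)
relevant: ✓ — at least one use each (p, h)
unrestricted: ✓ — simply typable at A -> (A -> A) -> A; W, C, E all held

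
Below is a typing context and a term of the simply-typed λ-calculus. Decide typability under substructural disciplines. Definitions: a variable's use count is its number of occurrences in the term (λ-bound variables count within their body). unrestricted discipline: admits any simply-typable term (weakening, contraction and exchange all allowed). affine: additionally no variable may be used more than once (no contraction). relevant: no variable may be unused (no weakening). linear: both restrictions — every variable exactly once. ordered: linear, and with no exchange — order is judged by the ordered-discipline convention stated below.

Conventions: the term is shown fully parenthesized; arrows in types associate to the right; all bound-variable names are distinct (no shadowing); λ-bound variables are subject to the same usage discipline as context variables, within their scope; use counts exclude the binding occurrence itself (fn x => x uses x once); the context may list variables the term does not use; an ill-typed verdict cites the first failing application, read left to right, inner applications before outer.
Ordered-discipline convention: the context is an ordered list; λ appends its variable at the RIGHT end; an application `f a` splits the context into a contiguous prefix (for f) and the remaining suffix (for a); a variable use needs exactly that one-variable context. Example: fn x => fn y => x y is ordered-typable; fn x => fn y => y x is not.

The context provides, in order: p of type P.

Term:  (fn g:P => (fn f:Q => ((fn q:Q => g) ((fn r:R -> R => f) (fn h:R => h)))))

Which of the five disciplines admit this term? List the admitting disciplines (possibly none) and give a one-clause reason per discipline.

accepted by: affine, unrestricted
counts: p ×0, g (λ-bound) ×1, f (λ-bound) ×1, q (λ-bound) ×0, r (λ-bound) ×0, h (λ-bound) ×1
order of uses: g, f, h
typing: well-typed — term : P -> Q -> P
ordered ✗ (unused: p, q, r — weakening required)
linear ✗ (unused: p, q, r — weakening required)
affine ✓ (p, g, f, q, r, h: no repeats, contraction unneeded)
relevant ✗ (unused: p, q, r — weakening required)
unrestricted ✓ (type-checks (P -> Q -> P) and nothing is barred)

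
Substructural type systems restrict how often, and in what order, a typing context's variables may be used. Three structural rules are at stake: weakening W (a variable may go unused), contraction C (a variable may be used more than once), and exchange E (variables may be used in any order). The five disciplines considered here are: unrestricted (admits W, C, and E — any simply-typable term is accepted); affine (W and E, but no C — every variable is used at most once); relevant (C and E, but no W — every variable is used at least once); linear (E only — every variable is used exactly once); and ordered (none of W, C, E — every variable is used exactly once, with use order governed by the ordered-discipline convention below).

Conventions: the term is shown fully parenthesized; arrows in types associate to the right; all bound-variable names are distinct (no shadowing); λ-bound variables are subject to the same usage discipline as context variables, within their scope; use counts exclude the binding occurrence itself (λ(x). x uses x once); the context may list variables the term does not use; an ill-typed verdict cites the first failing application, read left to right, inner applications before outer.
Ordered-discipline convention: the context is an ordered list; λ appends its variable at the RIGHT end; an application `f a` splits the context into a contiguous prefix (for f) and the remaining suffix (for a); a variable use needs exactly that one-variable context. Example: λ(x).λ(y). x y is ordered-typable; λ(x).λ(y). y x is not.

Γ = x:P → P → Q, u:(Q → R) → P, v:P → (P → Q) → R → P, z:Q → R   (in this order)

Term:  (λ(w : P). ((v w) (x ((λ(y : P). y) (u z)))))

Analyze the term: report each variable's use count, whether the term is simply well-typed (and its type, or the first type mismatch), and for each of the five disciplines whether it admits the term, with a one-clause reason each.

use counts: x: 1, u: 1, v: 1, z: 1, w (λ-bound): 1, y (λ-bound): 1
uses in reading order: v, w, x, y, u, z
typing: well-typed — term : P → R → P
ordered: ✗ — no ordered split (uses run v, w, x, y, u, z)
linear: ✓ — x, u, v, z, w, y: one use apiece
affine: ✓ — none of x, u, v, z, w, y used more than once
relevant: ✓ — x, u, v, z, w, y: all used, weakening unneeded
unrestricted: ✓ — simply typable at P → R → P; W, C, E all held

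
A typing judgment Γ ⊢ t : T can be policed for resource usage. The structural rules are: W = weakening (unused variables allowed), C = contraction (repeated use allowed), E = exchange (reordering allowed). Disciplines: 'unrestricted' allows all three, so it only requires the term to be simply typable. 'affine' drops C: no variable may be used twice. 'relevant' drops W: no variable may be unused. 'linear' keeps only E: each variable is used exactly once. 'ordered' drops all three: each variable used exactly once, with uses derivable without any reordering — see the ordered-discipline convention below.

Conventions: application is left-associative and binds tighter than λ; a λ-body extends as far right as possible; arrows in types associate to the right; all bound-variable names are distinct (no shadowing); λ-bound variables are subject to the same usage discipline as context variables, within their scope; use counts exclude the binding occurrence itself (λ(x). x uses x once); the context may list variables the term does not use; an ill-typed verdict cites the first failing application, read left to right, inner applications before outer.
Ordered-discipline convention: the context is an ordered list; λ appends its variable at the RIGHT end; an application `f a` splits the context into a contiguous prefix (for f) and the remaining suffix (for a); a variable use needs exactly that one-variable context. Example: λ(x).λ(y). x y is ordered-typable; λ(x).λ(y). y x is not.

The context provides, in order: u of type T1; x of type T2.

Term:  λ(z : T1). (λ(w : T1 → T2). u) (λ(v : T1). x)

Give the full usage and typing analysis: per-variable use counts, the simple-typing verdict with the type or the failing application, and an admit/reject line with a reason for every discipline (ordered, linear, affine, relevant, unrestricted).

variable uses: u: 1, x: 1, z (bound): 0, w (bound): 0, v (bound): 0
use order (left to right): u, x
typing: well-typed at T1 → T1
ordered: ✗, needs weakening: z, w, v unused
linear: ✗, needs weakening: z, w, v unused
affine: ✓, no duplicate uses among u, x, z, w, v
relevant: ✗, needs weakening: z, w, v unused
unrestricted: ✓, well-typed at T1 → T1; no restrictions here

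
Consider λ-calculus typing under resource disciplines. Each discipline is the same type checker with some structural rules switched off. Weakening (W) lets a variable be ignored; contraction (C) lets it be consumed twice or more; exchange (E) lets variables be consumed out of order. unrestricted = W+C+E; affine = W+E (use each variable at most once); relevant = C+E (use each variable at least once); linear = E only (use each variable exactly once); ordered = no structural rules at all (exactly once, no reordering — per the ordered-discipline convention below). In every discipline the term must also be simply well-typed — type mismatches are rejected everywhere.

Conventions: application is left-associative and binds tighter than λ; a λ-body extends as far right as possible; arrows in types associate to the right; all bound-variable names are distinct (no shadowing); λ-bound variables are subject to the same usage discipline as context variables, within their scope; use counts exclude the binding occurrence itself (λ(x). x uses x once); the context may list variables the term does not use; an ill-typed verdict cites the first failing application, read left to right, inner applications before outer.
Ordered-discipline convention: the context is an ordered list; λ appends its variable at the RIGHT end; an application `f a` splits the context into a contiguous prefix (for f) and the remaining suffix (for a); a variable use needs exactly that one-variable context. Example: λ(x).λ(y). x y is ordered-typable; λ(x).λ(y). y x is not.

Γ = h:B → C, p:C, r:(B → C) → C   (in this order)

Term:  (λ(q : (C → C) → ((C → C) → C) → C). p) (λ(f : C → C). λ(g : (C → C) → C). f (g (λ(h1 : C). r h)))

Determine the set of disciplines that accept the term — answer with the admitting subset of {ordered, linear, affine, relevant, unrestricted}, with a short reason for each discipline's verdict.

accepted by: affine, unrestricted
variable uses: h ×1; p ×1; r ×1; q (λ-bound) ×0; f (λ-bound) ×1; g (λ-bound) ×1; h1 (λ-bound) ×0
use order (left to right): p, f, g, r, h
typing: the term checks, with type C
ordered ✗ (q, h1 left unused)
linear ✗ (q, h1 left unused)
affine ✓ (at most one use each (h, p, r, q, f, g, h1))
relevant ✗ (q, h1 left unused)
unrestricted ✓ (type-checks (C) and nothing is barred)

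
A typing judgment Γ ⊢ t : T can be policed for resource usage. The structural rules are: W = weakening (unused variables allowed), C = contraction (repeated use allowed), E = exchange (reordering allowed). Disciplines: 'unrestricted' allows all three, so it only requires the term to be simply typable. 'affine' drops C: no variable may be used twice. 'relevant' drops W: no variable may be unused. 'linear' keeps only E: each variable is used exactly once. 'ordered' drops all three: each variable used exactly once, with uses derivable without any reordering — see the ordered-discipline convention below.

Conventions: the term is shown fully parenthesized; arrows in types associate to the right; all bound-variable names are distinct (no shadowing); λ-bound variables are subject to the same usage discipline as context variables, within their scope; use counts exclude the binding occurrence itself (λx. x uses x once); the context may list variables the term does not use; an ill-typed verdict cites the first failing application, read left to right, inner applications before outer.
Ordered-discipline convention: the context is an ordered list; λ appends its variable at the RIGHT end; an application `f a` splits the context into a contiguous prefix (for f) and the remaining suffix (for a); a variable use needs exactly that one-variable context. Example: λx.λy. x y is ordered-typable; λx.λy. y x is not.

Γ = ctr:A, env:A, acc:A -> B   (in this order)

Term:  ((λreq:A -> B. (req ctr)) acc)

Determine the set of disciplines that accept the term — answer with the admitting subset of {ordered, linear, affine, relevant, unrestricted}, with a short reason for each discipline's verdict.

admitting disciplines: affine, unrestricted
variable uses: ctr: 1, env: 0, acc: 1, req (bound): 1
left-to-right use order: req, ctr, acc
typing: ✓ — B
ordered: ✗ — needs weakening: env unused
linear: ✗ — needs weakening: env unused
affine: ✓ — none of ctr, env, acc, req used more than once
relevant: ✗ — needs weakening: env unused
unrestricted: ✓ — type-checks (B) and nothing is barred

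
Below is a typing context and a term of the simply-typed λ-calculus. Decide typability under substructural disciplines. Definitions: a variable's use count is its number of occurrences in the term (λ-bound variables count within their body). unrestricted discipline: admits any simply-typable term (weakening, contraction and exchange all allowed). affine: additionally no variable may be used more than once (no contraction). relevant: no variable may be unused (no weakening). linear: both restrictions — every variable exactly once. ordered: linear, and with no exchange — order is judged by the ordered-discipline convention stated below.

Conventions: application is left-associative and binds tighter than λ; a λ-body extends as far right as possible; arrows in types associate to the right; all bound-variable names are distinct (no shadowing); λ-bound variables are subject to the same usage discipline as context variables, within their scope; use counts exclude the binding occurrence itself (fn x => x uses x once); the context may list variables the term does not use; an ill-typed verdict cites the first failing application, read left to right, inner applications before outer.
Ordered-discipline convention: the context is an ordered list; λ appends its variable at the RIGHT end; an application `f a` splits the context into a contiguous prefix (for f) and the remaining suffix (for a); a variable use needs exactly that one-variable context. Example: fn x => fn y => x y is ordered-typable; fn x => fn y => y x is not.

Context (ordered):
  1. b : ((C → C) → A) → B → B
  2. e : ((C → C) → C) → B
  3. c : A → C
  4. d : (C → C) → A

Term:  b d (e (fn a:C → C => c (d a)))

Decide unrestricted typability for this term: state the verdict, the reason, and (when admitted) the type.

yes — typability at B is all that's needed; term : B
counts: b ×1; e ×1; c ×1; d ×2; a (λ-bound) ×1
order of uses: b, d, e, c, d, a
typing: the term checks, with type B
across the five disciplines: ordered ✗ | linear ✗ | affine ✗ | relevant ✓ | unrestricted ✓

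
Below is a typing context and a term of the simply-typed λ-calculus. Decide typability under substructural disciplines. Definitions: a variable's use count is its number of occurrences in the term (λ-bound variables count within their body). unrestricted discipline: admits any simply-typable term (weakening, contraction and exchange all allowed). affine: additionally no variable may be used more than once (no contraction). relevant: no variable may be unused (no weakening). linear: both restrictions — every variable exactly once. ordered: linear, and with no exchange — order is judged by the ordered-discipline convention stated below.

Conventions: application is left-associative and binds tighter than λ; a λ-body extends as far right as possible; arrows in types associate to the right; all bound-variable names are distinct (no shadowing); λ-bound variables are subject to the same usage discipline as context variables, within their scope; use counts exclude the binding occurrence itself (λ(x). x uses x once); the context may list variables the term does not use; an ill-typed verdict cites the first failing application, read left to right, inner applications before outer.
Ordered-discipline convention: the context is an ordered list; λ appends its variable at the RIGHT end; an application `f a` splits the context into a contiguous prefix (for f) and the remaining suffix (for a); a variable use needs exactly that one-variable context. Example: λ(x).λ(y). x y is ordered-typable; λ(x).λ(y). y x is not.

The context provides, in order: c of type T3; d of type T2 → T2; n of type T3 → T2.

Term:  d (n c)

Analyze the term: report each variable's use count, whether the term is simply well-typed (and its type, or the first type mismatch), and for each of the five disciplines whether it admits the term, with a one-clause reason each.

usage: c: 1, d: 1, n: 1
use order (left to right): d, n, c
typing: well-typed at T2
ordered: ✗, no contiguous prefix/suffix split fits d, n, c
linear: ✓, exactly-once usage across c, d, n
affine: ✓, none of c, d, n used more than once
relevant: ✓, none of c, d, n goes unused
unrestricted: ✓, type-checks (T2) and nothing is barred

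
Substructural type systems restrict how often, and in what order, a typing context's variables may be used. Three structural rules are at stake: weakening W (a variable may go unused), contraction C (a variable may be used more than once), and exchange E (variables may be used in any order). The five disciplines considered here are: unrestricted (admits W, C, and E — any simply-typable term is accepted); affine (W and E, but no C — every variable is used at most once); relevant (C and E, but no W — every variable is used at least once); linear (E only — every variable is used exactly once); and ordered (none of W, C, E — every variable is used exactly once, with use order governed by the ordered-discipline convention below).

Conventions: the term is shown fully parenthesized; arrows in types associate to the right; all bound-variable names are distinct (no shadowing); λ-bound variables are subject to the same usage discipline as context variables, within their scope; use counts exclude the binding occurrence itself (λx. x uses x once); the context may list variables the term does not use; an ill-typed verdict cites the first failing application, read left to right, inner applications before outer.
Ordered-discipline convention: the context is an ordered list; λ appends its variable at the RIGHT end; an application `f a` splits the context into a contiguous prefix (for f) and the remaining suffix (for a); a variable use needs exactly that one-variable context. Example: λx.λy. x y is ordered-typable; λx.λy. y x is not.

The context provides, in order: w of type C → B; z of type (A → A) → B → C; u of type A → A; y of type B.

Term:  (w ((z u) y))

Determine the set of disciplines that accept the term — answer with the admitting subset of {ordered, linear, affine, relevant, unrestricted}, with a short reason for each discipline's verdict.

admitted in: ordered, linear, affine, relevant, unrestricted
usage: w: 1, z: 1, u: 1, y: 1
uses in reading order: w, z, u, y
typing: ✓ — B
ordered ✓ (single-use (w, z, u, y), ordered derivation ok)
linear ✓ (w, z, u, y: one use apiece)
affine ✓ (none of w, z, u, y used more than once)
relevant ✓ (w, z, u, y: all used, weakening unneeded)
unrestricted ✓ (well-typed at B; no restrictions here)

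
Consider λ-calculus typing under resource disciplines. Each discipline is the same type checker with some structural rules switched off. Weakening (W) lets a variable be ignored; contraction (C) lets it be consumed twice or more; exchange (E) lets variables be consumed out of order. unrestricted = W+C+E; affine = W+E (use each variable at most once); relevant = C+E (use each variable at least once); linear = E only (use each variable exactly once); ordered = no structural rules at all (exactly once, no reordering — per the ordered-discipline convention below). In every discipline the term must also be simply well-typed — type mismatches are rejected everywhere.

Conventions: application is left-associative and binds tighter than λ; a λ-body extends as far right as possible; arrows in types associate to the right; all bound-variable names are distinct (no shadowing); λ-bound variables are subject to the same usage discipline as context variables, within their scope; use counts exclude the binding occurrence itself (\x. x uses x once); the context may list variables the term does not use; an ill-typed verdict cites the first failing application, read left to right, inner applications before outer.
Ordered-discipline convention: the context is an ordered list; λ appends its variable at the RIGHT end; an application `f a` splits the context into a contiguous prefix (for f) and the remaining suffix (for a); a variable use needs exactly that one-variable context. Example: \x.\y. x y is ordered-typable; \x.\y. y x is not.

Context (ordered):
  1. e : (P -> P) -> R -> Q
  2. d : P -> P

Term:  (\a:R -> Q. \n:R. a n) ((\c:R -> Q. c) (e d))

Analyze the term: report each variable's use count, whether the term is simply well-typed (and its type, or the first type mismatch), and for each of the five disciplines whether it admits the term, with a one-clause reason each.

usage: e: 1; d: 1; a (bound): 1; n (bound): 1; c (bound): 1
use order (left to right): a, n, c, e, d
typing: well-typed at R -> Q
ordered: ✓ — one use each (e, d, a, n, c); ordered split holds
linear: ✓ — single use per variable (e, d, a, n, c)
affine: ✓ — e, d, a, n, c: no repeats, contraction unneeded
relevant: ✓ — e, d, a, n, c: all used, weakening unneeded
unrestricted: ✓ — type-checks (R -> Q) and nothing is barred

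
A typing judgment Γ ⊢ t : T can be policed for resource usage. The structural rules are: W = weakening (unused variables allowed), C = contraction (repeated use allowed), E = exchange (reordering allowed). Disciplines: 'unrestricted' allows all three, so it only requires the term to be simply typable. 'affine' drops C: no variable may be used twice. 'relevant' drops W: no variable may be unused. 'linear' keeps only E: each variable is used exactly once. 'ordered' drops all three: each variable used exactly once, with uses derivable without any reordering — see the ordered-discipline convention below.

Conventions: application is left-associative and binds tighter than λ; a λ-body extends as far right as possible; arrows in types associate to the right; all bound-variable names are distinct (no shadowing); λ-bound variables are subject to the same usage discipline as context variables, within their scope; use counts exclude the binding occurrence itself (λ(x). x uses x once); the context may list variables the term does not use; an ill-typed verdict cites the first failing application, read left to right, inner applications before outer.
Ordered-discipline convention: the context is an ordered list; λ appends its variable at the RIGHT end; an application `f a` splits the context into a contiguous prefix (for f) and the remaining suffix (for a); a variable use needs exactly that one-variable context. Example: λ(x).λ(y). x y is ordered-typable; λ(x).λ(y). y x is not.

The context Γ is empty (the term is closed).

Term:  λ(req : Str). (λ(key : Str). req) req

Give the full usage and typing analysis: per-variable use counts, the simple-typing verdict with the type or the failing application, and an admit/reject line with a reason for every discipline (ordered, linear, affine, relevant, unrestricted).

usage: req (bound) ×2, key (bound) ×0
left-to-right use order: req, req
typing: the term checks, with type Str -> Str
ordered: ✗, req ×2 used more than once (contraction); key never used (weakening)
linear: ✗, req ×2 used more than once (contraction); key never used (weakening)
affine: ✗, req ×2 used more than once (contraction)
relevant: ✗, key never used (weakening)
unrestricted: ✓, type-checks (Str -> Str) and nothing is barred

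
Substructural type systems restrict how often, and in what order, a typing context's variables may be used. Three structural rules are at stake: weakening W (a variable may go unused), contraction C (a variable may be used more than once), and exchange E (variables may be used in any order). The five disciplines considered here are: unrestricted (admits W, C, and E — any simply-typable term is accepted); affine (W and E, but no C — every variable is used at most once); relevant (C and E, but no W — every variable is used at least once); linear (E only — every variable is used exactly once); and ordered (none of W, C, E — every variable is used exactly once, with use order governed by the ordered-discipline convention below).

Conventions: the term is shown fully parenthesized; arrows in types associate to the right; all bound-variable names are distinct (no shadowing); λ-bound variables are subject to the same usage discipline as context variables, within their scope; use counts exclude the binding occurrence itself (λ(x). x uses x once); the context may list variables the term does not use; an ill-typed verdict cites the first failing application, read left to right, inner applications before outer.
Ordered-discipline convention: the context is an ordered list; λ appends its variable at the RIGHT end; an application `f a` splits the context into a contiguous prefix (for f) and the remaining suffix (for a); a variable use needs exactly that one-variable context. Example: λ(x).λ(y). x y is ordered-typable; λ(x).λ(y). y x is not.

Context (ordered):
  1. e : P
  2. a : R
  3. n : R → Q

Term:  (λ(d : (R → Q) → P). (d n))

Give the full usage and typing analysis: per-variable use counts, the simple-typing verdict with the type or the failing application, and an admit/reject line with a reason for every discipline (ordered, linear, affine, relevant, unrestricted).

counts: e: 0, a: 0, n: 1, d [bound]: 1
use order (left to right): d, n
typing: well-typed at ((R → Q) → P) → P
ordered: ✗, e, a left unused
linear: ✗, e, a left unused
affine: ✓, e, a, n, d: no repeats, contraction unneeded
relevant: ✗, e, a left unused
unrestricted: ✓, typability at ((R → Q) → P) → P is all that's needed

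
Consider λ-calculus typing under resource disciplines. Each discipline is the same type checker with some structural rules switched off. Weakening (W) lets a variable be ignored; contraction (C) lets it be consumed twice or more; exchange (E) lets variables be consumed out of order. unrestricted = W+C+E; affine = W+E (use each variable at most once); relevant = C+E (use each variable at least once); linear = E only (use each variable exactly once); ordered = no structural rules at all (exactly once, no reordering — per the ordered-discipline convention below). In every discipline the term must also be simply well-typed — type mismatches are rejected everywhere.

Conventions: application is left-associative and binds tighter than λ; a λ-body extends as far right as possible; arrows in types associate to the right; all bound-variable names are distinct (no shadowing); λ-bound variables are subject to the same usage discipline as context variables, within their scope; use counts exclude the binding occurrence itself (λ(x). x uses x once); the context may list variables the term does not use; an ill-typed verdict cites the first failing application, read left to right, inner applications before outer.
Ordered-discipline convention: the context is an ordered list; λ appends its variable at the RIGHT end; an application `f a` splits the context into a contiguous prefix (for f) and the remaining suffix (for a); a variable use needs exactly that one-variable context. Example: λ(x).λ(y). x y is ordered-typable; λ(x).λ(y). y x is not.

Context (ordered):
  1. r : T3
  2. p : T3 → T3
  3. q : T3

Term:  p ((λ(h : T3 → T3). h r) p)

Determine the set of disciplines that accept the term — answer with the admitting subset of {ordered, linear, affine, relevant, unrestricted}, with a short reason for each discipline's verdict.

admitted in: unrestricted
counts: r: 1×; p: 2×; q: 0×; h (bound): 1×
left-to-right use order: p, h, r, p
typing: well-typed — term : T3
ordered ✗ (uses contraction: p ×2; q never used (weakening))
linear ✗ (uses contraction: p ×2; q never used (weakening))
affine ✗ (uses contraction: p ×2)
relevant ✗ (q never used (weakening))
unrestricted ✓ (well-typed at T3; no restrictions here)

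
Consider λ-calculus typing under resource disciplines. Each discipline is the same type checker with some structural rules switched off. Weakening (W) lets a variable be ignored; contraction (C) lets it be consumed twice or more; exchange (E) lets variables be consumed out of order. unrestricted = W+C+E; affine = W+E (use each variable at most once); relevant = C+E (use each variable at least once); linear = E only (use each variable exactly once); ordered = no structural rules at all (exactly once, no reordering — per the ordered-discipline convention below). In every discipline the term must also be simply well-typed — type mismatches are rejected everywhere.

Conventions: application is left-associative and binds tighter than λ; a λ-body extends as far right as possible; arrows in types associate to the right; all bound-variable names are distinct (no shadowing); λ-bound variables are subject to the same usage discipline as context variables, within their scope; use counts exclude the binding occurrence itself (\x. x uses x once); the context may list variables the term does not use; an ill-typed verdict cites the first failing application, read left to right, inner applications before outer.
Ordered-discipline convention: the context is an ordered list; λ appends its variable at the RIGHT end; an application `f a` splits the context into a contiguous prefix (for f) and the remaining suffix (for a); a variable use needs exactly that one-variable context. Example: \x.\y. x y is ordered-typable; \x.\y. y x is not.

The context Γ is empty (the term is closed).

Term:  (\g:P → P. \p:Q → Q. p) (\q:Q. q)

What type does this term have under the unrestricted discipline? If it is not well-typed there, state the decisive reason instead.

not well-typed under unrestricted — the type mismatch rejects it
counts: g [bound]=0, p [bound]=1, q [bound]=1
uses in reading order: p, q
typing: ill-typed: argument of type Q → Q where P → P is required
per-discipline verdicts: ordered ✗; linear ✗; affine ✗; relevant ✗; unrestricted ✗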